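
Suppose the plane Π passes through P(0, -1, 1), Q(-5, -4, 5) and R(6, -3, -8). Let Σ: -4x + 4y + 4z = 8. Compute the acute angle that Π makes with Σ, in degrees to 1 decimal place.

70.9

PQ = (-5, -3, 4), PR = (6, -2, -9); a normal to Π is PQ × PR = (35, -21, 28).
Using P: Π has equation 35x - 21y + 28z = 49.
cos θ = |n₁·n₂| / (|n₁||n₂|) = |-112| / (√2450 · √48).
θ = arccos(0.32660) ≈ 70.9°.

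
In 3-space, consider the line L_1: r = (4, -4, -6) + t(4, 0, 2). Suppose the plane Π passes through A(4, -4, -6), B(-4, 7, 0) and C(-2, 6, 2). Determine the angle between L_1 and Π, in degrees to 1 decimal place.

AB = (-8, 11, 6), AC = (-6, 10, 8); a normal to Π is AB × AC = (28, 28, -14).
Using A: Π has equation 28x + 28y - 14z = 84.
sin θ = |n·v| / (|n||v|) = |84| / (√1764 · √20) = 0.44721.
θ ≈ 26.6°.

26.6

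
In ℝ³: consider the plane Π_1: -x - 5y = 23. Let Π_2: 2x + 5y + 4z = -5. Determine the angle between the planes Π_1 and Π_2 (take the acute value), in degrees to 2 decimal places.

37.87

cos θ = |n₁·n₂| / (|n₁||n₂|) = |-27| / (√26 · √45).
θ = arccos(0.78935) ≈ 37.87°.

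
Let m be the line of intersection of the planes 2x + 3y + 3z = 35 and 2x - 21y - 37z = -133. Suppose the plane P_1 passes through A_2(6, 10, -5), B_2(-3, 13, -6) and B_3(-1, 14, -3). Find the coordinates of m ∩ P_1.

Direction of m: (2, 3, 3) × (2, -21, -37) = (-48, 80, -48).
A point on m: solving the two plane equations with x = 7 gives (7, 7, 0).
A_2B_2 = (-9, 3, -1), A_2B_3 = (-7, 4, 2); a normal to P_1 is A_2B_2 × A_2B_3 = (10, 25, -15).
Using A_2: P_1 has equation 10x + 25y - 15z = 385.
Substitute r = (7, 7, 0) + t(-48, 80, -48) into the plane: 245 + 2240t = 385, so t = 1/16.
Intersection: (7, 7, 0) + (1/16)·(-48, 80, -48) = (4, 12, -3).

(4, 12, -3)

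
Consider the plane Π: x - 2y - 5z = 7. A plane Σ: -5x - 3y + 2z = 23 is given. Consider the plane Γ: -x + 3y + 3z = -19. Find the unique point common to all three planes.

(1, -8, 2)

Solving the 3×3 linear system x - 2y - 5z = 7, -5x - 3y + 2z = 23, -x + 3y + 3z = -19 (e.g. by elimination or Cramer's rule, determinant = 49) gives (1, -8, 2).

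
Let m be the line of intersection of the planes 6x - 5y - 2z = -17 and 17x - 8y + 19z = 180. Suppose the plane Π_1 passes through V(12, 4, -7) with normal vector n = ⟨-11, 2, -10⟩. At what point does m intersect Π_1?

Direction of m: (6, -5, -2) × (17, -8, 19) = (-111, -148, 37).
A point on m: solving the two plane equations with x = -17 gives (-17, -23, 15).
Π_1: n·r = n·V gives -11x + 2y - 10z = -54.
Substitute r = (-17, -23, 15) + t(-111, -148, 37) into the plane: -9 + 555t = -54, so t = -3/37.
Intersection: (-17, -23, 15) + (-3/37)·(-111, -148, 37) = (-8, -11, 12).

(-8, -11, 12)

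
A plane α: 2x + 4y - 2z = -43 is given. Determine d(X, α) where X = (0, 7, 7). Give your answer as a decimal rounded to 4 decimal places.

11.6351

n·X − d = (2)·(0) + (4)·(7) + (-2)·(7) − (-43) = 57; |n| = √24.
Distance = |57| / √24 = 57/√24 ≈ 11.6351.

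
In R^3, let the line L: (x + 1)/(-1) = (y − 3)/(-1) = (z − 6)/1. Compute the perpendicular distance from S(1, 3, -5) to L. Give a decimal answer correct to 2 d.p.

8.29

L has direction (-1, -1, 1) through (-1, 3, 6).
Taking (-1, 3, 6) on L with direction v = (-1, -1, 1): w = S − (-1, 3, 6) = (2, 0, -11), and w × v = (-11, 9, -2).
Distance = |w × v| / |v| = √206 / √3 ≈ 8.29.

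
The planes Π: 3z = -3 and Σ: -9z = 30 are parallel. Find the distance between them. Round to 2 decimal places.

Rescale Σ by 1/(-3): 3z = -10. Then distance = |-3 − (-10)| / √9 ≈ 2.33.

2.33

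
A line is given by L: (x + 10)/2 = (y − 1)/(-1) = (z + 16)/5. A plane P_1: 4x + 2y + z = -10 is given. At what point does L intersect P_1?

L has direction (2, -1, 5) through (-10, 1, -16).
Substitute r = (-10, 1, -16) + t(2, -1, 5) into the plane: -54 + 11t = -10, so t = 4.
Intersection: (-10, 1, -16) + 4·(2, -1, 5) = (-2, -3, 4).

(-2, -3, 4)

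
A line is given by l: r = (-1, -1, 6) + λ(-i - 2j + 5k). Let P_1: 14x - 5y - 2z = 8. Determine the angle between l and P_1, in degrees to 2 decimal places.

9.81

sin θ = |n·v| / (|n||v|) = |-14| / (√225 · √30) = 0.17040.
θ ≈ 9.81°.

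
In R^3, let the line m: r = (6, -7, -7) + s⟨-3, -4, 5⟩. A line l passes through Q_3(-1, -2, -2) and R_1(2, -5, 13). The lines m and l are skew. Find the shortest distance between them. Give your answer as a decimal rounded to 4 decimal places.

9.2445

A direction vector for l is R_1 − Q_3 = (3, -3, 15).
Common perpendicular direction n = (-3, -4, 5) × (3, -3, 15) = (-45, 60, 21).
With w = (-1, -2, -2) − (6, -7, -7) = (-7, 5, 5), w · n = 720.
Distance = |w · n| / |n| = |720| / √6066 ≈ 9.2445.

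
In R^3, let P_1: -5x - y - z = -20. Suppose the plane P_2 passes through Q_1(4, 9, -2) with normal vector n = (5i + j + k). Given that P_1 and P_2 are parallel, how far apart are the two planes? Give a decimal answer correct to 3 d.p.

1.347

P_2: n·r = n·Q_1 gives 5x + y + z = 27.
Rescale P_2 by 1/(-1): -5x - y - z = -27. Then distance = |-20 − (-27)| / √27 ≈ 1.347.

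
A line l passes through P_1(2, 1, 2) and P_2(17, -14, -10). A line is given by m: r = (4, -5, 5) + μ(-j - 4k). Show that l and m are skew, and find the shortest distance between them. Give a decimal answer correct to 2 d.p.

3.95

A direction vector for l is P_2 − P_1 = (15, -15, -12).
Common perpendicular direction n = (15, -15, -12) × (0, -1, -4) = (48, 60, -15).
With w = (4, -5, 5) − (2, 1, 2) = (2, -6, 3), w · n = -309.
Since n ≠ 0 the lines are not parallel, and w · n = -309 ≠ 0 so they do not intersect; hence they are skew.
Distance = |w · n| / |n| = |-309| / √6129 ≈ 3.95.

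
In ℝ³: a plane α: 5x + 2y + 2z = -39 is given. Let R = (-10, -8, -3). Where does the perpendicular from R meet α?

(-5, -6, -1)

Foot = R − λn with λ = (n·R − d)/|n|² = (-72 − (-39))/33 = -1.
Foot = (-10, -8, -3) − (-1)·(5, 2, 2) = (-5, -6, -1).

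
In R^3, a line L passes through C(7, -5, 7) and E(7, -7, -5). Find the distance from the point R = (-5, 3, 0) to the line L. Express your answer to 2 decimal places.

15.03

A direction vector for L is E − C = (0, -2, -12).
Taking (7, -5, 7) on L with direction v = (0, -2, -12): w = R − (7, -5, 7) = (-12, 8, -7), and w × v = (-110, -144, 24).
Distance = |w × v| / |v| = √33412 / √148 ≈ 15.03.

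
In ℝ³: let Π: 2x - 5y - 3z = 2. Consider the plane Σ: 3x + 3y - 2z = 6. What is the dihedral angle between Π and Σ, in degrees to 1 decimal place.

cos θ = |n₁·n₂| / (|n₁||n₂|) = |-3| / (√38 · √22).
θ = arccos(0.10376) ≈ 84.0°.

84.0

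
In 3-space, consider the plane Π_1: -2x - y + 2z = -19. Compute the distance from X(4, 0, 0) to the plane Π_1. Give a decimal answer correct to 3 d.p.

n·X − d = (-2)·(4) + (-1)·(0) + (2)·(0) − (-19) = 11; |n| = √9.
Distance = |11| / √9 = 11/√9 ≈ 3.667.

3.667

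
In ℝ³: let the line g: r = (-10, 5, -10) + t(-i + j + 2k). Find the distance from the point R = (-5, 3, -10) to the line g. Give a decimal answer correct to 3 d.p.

Taking (-10, 5, -10) on g with direction v = (-1, 1, 2): w = R − (-10, 5, -10) = (5, -2, 0), and w × v = (-4, -10, 3).
Distance = |w × v| / |v| = √125 / √6 ≈ 4.564.

4.564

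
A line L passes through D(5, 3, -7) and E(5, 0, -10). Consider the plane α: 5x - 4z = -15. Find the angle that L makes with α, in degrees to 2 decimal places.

26.21

A direction vector for L is E − D = (0, -3, -3).
sin θ = |n·v| / (|n||v|) = |12| / (√41 · √18) = 0.44173.
θ ≈ 26.21°.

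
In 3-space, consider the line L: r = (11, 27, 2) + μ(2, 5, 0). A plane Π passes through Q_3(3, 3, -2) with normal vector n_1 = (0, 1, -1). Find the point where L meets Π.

(3, 7, 2)

Π: n_1·r = n_1·Q_3 gives y - z = 5.
Substitute r = (11, 27, 2) + t(2, 5, 0) into the plane: 25 + 5t = 5, so t = -4.
Intersection: (11, 27, 2) + (-4)·(2, 5, 0) = (3, 7, 2).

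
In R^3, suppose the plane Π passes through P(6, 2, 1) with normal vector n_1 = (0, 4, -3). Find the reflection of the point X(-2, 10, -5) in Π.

(-2, -6, 7)

Π: n_1·r = n_1·P gives 4y - 3z = 5.
λ = (n·X − d)/|n|² = (55 − 5)/25 = 2.
Reflection = X − 2λn = (-2, 10, -5) − 4·(0, 4, -3) = (-2, -6, 7).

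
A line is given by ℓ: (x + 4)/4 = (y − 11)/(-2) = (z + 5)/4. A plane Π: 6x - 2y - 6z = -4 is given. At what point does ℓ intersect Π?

(8, 5, 7)

ℓ has direction (4, -2, 4) through (-4, 11, -5).
Substitute r = (-4, 11, -5) + t(4, -2, 4) into the plane: -16 + 4t = -4, so t = 3.
Intersection: (-4, 11, -5) + 3·(4, -2, 4) = (8, 5, 7).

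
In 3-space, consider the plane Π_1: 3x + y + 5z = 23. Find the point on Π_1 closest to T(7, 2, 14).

(1, 0, 4)

Foot = T − λn with λ = (n·T − d)/|n|² = (93 − 23)/35 = 2.
Foot = (7, 2, 14) − 2·(3, 1, 5) = (1, 0, 4).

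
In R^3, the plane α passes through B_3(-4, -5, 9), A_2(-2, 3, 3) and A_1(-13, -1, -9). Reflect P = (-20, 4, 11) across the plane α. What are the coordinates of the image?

(4, -14, -5)

B_3A_2 = (2, 8, -6), B_3A_1 = (-9, 4, -18); a normal to α is B_3A_2 × B_3A_1 = (-120, 90, 80).
Using B_3: α has equation -120x + 90y + 80z = 750.
λ = (n·P − d)/|n|² = (3640 − 750)/28900 = 1/10.
Reflection = P − 2λn = (-20, 4, 11) − (1/5)·(-120, 90, 80) = (4, -14, -5).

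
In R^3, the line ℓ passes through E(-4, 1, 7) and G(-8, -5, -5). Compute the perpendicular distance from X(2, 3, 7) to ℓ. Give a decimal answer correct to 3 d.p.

A direction vector for ℓ is G − E = (-4, -6, -12).
Taking (-4, 1, 7) on ℓ with direction v = (-4, -6, -12): w = X − (-4, 1, 7) = (6, 2, 0), and w × v = (-24, 72, -28).
Distance = |w × v| / |v| = √6544 / √196 ≈ 5.778.

5.778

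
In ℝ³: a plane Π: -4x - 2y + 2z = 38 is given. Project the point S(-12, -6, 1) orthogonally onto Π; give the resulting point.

(-8, -4, -1)

Foot = S − λn with λ = (n·S − d)/|n|² = (62 − 38)/24 = 1.
Foot = (-12, -6, 1) − 1·(-4, -2, 2) = (-8, -4, -1).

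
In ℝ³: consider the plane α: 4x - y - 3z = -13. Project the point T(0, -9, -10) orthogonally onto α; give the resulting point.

Foot = T − λn with λ = (n·T − d)/|n|² = (39 − (-13))/26 = 2.
Foot = (0, -9, -10) − 2·(4, -1, -3) = (-8, -7, -4).

(-8, -7, -4)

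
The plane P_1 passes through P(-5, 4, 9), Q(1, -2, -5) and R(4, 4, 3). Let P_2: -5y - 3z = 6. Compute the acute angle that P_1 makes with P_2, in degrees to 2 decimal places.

PQ = (6, -6, -14), PR = (9, 0, -6); a normal to P_1 is PQ × PR = (36, -90, 54).
Using P: P_1 has equation 36x - 90y + 54z = -54.
cos θ = |n₁·n₂| / (|n₁||n₂|) = |288| / (√12312 · √34).
θ = arccos(0.44513) ≈ 63.57°.

63.57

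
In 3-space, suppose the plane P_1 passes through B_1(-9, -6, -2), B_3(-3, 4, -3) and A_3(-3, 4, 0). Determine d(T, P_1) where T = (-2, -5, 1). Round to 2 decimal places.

B_1B_3 = (6, 10, -1), B_1A_3 = (6, 10, 2); a normal to P_1 is B_1B_3 × B_1A_3 = (30, -18, 0).
Using B_1: P_1 has equation 30x - 18y = -162.
n·T − d = (30)·(-2) + (-18)·(-5) + (0)·(1) − (-162) = 192; |n| = √1224.
Distance = |192| / √1224 = 192/√1224 ≈ 5.49.

5.49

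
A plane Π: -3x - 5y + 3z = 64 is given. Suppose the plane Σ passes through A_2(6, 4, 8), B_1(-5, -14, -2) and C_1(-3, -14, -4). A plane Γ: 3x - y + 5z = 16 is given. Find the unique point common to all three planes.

A_2B_1 = (-11, -18, -10), A_2C_1 = (-9, -18, -12); a normal to Σ is A_2B_1 × A_2C_1 = (36, -42, 36).
Using A_2: Σ has equation 36x - 42y + 36z = 336.
Solving the 3×3 linear system -3x - 5y + 3z = 64, 36x - 42y + 36z = 336, 3x - y + 5z = 16 (e.g. by elimination or Cramer's rule, determinant = 1152) gives (-4, -8, 4).

(-4, -8, 4)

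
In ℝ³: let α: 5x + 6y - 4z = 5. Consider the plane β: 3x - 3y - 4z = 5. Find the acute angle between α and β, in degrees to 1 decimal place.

75.3

cos θ = |n₁·n₂| / (|n₁||n₂|) = |13| / (√77 · √34).
θ = arccos(0.25407) ≈ 75.3°.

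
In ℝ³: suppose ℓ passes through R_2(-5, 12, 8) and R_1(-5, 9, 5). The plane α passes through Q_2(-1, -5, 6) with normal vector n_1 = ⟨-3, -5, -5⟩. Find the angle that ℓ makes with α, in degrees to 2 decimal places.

A direction vector for ℓ is R_1 − R_2 = (0, -3, -3).
α: n_1·r = n_1·Q_2 gives -3x - 5y - 5z = -2.
sin θ = |n·v| / (|n||v|) = |30| / (√59 · √18) = 0.92057.
θ ≈ 67.01°.

67.01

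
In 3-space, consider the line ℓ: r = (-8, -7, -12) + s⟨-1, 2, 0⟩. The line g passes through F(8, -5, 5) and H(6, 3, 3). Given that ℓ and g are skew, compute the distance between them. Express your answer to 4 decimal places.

A direction vector for g is H − F = (-2, 8, -2).
Common perpendicular direction n = (-1, 2, 0) × (-2, 8, -2) = (-4, -2, -4).
With w = (8, -5, 5) − (-8, -7, -12) = (16, 2, 17), w · n = -136.
Distance = |w · n| / |n| = |-136| / √36 ≈ 22.6667.

22.6667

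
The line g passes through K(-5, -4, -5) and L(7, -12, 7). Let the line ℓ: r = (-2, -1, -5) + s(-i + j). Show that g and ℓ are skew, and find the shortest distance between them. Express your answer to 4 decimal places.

4.1295

A direction vector for g is L − K = (12, -8, 12).
Common perpendicular direction n = (12, -8, 12) × (-1, 1, 0) = (-12, -12, 4).
With w = (-2, -1, -5) − (-5, -4, -5) = (3, 3, 0), w · n = -72.
Since n ≠ 0 the lines are not parallel, and w · n = -72 ≠ 0 so they do not intersect; hence they are skew.
Distance = |w · n| / |n| = |-72| / √304 ≈ 4.1295.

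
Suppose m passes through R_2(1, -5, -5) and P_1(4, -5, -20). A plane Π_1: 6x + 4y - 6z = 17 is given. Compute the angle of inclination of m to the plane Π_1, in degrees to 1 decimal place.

48.8

A direction vector for m is P_1 − R_2 = (3, 0, -15).
sin θ = |n·v| / (|n||v|) = |108| / (√88 · √234) = 0.75262.
θ ≈ 48.8°.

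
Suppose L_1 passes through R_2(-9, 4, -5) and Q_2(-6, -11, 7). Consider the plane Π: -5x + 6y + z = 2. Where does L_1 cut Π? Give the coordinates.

A direction vector for L_1 is Q_2 − R_2 = (3, -15, 12).
Substitute r = (-9, 4, -5) + t(3, -15, 12) into the plane: 64 + (-93)t = 2, so t = 2/3.
Intersection: (-9, 4, -5) + (2/3)·(3, -15, 12) = (-7, -6, 3).

(-7, -6, 3)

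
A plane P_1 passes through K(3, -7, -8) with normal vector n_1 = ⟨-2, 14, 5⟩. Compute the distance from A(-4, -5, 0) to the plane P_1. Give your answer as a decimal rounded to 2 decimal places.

5.47

P_1: n_1·r = n_1·K gives -2x + 14y + 5z = -144.
n·A − d = (-2)·(-4) + (14)·(-5) + (5)·(0) − (-144) = 82; |n| = √225.
Distance = |82| / √225 = 82/√225 ≈ 5.47.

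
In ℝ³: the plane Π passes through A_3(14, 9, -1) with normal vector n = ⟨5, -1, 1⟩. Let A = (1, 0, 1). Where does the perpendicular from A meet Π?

Π: n·r = n·A_3 gives 5x - y + z = 60.
Foot = A − λn with λ = (n·A − d)/|n|² = (6 − 60)/27 = -2.
Foot = (1, 0, 1) − (-2)·(5, -1, 1) = (11, -2, 3).

(11, -2, 3)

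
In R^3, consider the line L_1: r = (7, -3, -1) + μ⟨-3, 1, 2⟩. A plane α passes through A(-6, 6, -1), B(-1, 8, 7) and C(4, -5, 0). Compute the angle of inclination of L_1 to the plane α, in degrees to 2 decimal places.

41.52

AB = (5, 2, 8), AC = (10, -11, 1); a normal to α is AB × AC = (90, 75, -75).
Using A: α has equation 90x + 75y - 75z = -15.
sin θ = |n·v| / (|n||v|) = |-345| / (√19350 · √14) = 0.66285.
θ ≈ 41.52°.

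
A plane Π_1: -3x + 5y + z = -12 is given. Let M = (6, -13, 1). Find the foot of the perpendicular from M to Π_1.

Foot = M − λn with λ = (n·M − d)/|n|² = (-82 − (-12))/35 = -2.
Foot = (6, -13, 1) − (-2)·(-3, 5, 1) = (0, -3, 3).

(0, -3, 3)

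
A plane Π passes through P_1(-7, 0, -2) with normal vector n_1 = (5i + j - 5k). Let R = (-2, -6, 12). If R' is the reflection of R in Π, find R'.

Π: n_1·r = n_1·P_1 gives 5x + y - 5z = -25.
λ = (n·R − d)/|n|² = (-76 − (-25))/51 = -1.
Reflection = R − 2λn = (-2, -6, 12) − (-2)·(5, 1, -5) = (8, -4, 2).

(8, -4, 2)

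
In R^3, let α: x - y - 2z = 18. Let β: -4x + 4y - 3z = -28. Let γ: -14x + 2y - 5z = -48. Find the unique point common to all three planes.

(4, -6, -4)

Solving the 3×3 linear system x - y - 2z = 18, -4x + 4y - 3z = -28, -14x + 2y - 5z = -48 (e.g. by elimination or Cramer's rule, determinant = -132) gives (4, -6, -4).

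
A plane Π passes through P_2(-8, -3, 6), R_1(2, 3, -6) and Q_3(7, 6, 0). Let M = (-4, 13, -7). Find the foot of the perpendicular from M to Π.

(2, 3, -7)

P_2R_1 = (10, 6, -12), P_2Q_3 = (15, 9, -6); a normal to Π is P_2R_1 × P_2Q_3 = (72, -120, 0).
Using P_2: Π has equation 72x - 120y = -216.
Foot = M − λn with λ = (n·M − d)/|n|² = (-1848 − (-216))/19584 = -1/12.
Foot = (-4, 13, -7) − (-1/12)·(72, -120, 0) = (2, 3, -7).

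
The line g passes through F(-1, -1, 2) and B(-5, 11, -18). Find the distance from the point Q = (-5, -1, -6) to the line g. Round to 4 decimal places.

A direction vector for g is B − F = (-4, 12, -20).
Taking (-1, -1, 2) on g with direction v = (-4, 12, -20): w = Q − (-1, -1, 2) = (-4, 0, -8), and w × v = (96, -48, -48).
Distance = |w × v| / |v| = √13824 / √560 ≈ 4.9685.

4.9685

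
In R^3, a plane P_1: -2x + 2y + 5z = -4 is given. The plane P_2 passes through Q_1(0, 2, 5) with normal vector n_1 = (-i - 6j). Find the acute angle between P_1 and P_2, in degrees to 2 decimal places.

P_2: n_1·r = n_1·Q_1 gives -x - 6y = -12.
cos θ = |n₁·n₂| / (|n₁||n₂|) = |-10| / (√33 · √37).
θ = arccos(0.28618) ≈ 73.37°.

73.37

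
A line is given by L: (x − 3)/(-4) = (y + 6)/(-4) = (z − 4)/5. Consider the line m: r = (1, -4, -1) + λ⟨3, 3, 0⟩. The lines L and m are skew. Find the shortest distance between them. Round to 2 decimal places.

L has direction (-4, -4, 5) through (3, -6, 4).
Common perpendicular direction n = (-4, -4, 5) × (3, 3, 0) = (-15, 15, 0).
With w = (1, -4, -1) − (3, -6, 4) = (-2, 2, -5), w · n = 60.
Distance = |w · n| / |n| = |60| / √450 ≈ 2.83.

2.83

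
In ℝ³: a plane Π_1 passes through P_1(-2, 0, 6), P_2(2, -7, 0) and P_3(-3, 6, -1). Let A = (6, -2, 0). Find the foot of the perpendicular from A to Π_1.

P_1P_2 = (4, -7, -6), P_1P_3 = (-1, 6, -7); a normal to Π_1 is P_1P_2 × P_1P_3 = (85, 34, 17).
Using P_1: Π_1 has equation 85x + 34y + 17z = -68.
Foot = A − λn with λ = (n·A − d)/|n|² = (442 − (-68))/8670 = 1/17.
Foot = (6, -2, 0) − (1/17)·(85, 34, 17) = (1, -4, -1).

(1, -4, -1)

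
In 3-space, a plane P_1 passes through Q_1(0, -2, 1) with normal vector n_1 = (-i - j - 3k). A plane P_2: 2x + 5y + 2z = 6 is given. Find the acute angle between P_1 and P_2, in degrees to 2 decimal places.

P_1: n_1·r = n_1·Q_1 gives -x - y - 3z = -1.
cos θ = |n₁·n₂| / (|n₁||n₂|) = |-13| / (√11 · √33).
θ = arccos(0.68232) ≈ 46.97°.

46.97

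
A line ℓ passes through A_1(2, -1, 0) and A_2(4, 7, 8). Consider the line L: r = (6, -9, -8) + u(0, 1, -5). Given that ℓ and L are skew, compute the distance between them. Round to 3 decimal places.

5.869

A direction vector for ℓ is A_2 − A_1 = (2, 8, 8).
Common perpendicular direction n = (2, 8, 8) × (0, 1, -5) = (-48, 10, 2).
With w = (6, -9, -8) − (2, -1, 0) = (4, -8, -8), w · n = -288.
Distance = |w · n| / |n| = |-288| / √2408 ≈ 5.869.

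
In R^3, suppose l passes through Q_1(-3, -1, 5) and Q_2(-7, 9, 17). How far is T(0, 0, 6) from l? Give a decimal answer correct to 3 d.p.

3.258

A direction vector for l is Q_2 − Q_1 = (-4, 10, 12).
Taking (-3, -1, 5) on l with direction v = (-4, 10, 12): w = T − (-3, -1, 5) = (3, 1, 1), and w × v = (2, -40, 34).
Distance = |w × v| / |v| = √2760 / √260 ≈ 3.258.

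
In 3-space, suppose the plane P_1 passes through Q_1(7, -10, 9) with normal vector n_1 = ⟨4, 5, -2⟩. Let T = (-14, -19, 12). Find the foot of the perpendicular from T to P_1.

(-2, -4, 6)

P_1: n_1·r = n_1·Q_1 gives 4x + 5y - 2z = -40.
Foot = T − λn with λ = (n·T − d)/|n|² = (-175 − (-40))/45 = -3.
Foot = (-14, -19, 12) − (-3)·(4, 5, -2) = (-2, -4, 6).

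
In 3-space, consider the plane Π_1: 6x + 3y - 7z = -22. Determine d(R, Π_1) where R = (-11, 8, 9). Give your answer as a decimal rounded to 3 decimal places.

8.561

n·R − d = (6)·(-11) + (3)·(8) + (-7)·(9) − (-22) = -83; |n| = √94.
Distance = |-83| / √94 = 83/√94 ≈ 8.561.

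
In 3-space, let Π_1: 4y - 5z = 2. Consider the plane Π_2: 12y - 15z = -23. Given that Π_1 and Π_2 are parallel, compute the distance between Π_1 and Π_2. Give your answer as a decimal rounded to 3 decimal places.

Rescale Π_2 by 1/3: 4y - 5z = -23/3. Then distance = |2 − (-23/3)| / √41 ≈ 1.510.

1.510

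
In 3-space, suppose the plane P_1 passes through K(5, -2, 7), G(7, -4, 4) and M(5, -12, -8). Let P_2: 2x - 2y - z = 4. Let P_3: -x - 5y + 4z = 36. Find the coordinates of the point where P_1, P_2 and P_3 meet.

(0, -4, 4)

KG = (2, -2, -3), KM = (0, -10, -15); a normal to P_1 is KG × KM = (0, 30, -20).
Using K: P_1 has equation 30y - 20z = -200.
Solving the 3×3 linear system 30y - 20z = -200, 2x - 2y - z = 4, -x - 5y + 4z = 36 (e.g. by elimination or Cramer's rule, determinant = 30) gives (0, -4, 4).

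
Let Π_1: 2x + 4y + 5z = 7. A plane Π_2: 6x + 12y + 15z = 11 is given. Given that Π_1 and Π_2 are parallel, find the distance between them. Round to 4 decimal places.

Rescale Π_2 by 1/3: 2x + 4y + 5z = 11/3. Then distance = |7 − (11/3)| / √45 ≈ 0.4969.

0.4969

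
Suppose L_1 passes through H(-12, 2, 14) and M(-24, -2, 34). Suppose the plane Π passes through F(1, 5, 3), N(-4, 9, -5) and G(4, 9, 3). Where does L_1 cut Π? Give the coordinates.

A direction vector for L_1 is M − H = (-12, -4, 20).
FN = (-5, 4, -8), FG = (3, 4, 0); a normal to Π is FN × FG = (32, -24, -32).
Using F: Π has equation 32x - 24y - 32z = -184.
Substitute r = (-12, 2, 14) + t(-12, -4, 20) into the plane: -880 + (-928)t = -184, so t = -3/4.
Intersection: (-12, 2, 14) + (-3/4)·(-12, -4, 20) = (-3, 5, -1).

(-3, 5, -1)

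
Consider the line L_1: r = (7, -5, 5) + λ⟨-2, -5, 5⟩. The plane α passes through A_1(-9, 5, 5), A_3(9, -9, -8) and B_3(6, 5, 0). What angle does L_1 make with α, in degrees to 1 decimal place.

A_1A_3 = (18, -14, -13), A_1B_3 = (15, 0, -5); a normal to α is A_1A_3 × A_1B_3 = (70, -105, 210).
Using A_1: α has equation 70x - 105y + 210z = -105.
sin θ = |n·v| / (|n||v|) = |1435| / (√60025 · √54) = 0.79706.
θ ≈ 52.8°.

52.8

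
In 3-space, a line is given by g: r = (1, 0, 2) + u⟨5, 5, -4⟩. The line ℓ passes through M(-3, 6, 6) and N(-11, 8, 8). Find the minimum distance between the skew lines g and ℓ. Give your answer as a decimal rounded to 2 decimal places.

A direction vector for ℓ is N − M = (-8, 2, 2).
Common perpendicular direction n = (5, 5, -4) × (-8, 2, 2) = (18, 22, 50).
With w = (-3, 6, 6) − (1, 0, 2) = (-4, 6, 4), w · n = 260.
Distance = |w · n| / |n| = |260| / √3308 ≈ 4.52.

4.52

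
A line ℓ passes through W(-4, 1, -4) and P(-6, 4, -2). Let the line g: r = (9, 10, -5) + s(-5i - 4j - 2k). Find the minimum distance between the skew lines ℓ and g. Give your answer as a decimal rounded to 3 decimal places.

A direction vector for ℓ is P − W = (-2, 3, 2).
Common perpendicular direction n = (-2, 3, 2) × (-5, -4, -2) = (2, -14, 23).
With w = (9, 10, -5) − (-4, 1, -4) = (13, 9, -1), w · n = -123.
Distance = |w · n| / |n| = |-123| / √729 ≈ 4.556.

4.556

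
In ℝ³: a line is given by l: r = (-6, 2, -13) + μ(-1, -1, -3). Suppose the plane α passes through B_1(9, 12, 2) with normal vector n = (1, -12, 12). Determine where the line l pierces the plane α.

(-3, 5, -4)

α: n·r = n·B_1 gives x - 12y + 12z = -111.
Substitute r = (-6, 2, -13) + t(-1, -1, -3) into the plane: -186 + (-25)t = -111, so t = -3.
Intersection: (-6, 2, -13) + (-3)·(-1, -1, -3) = (-3, 5, -4).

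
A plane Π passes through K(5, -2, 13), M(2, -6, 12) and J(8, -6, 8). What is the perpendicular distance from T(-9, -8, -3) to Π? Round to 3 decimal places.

14.706

KM = (-3, -4, -1), KJ = (3, -4, -5); a normal to Π is KM × KJ = (16, -18, 24).
Using K: Π has equation 16x - 18y + 24z = 428.
n·T − d = (16)·(-9) + (-18)·(-8) + (24)·(-3) − 428 = -500; |n| = √1156.
Distance = |-500| / √1156 = 500/√1156 ≈ 14.706.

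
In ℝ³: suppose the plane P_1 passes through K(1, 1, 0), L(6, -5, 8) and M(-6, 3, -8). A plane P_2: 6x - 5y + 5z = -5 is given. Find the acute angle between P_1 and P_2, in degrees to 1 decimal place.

KL = (5, -6, 8), KM = (-7, 2, -8); a normal to P_1 is KL × KM = (32, -16, -32).
Using K: P_1 has equation 32x - 16y - 32z = 16.
cos θ = |n₁·n₂| / (|n₁||n₂|) = |112| / (√2304 · √86).
θ = arccos(0.25161) ≈ 75.4°.

75.4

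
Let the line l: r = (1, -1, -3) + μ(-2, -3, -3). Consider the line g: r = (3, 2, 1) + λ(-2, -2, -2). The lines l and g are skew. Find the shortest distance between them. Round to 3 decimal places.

Common perpendicular direction n = (-2, -3, -3) × (-2, -2, -2) = (0, 2, -2).
With w = (3, 2, 1) − (1, -1, -3) = (2, 3, 4), w · n = -2.
Distance = |w · n| / |n| = |-2| / √8 ≈ 0.707.

0.707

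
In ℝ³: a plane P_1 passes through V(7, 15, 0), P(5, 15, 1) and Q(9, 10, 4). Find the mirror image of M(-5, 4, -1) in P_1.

VP = (-2, 0, 1), VQ = (2, -5, 4); a normal to P_1 is VP × VQ = (5, 10, 10).
Using V: P_1 has equation 5x + 10y + 10z = 185.
λ = (n·M − d)/|n|² = (5 − 185)/225 = -4/5.
Reflection = M − 2λn = (-5, 4, -1) − (-8/5)·(5, 10, 10) = (3, 20, 15).

(3, 20, 15)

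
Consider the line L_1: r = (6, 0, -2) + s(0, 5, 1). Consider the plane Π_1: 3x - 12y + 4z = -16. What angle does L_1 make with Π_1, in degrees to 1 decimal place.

57.7

sin θ = |n·v| / (|n||v|) = |-56| / (√169 · √26) = 0.84481.
θ ≈ 57.7°.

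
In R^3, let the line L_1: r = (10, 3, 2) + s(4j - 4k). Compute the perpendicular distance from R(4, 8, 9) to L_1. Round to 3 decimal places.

Taking (10, 3, 2) on L_1 with direction v = (0, 4, -4): w = R − (10, 3, 2) = (-6, 5, 7), and w × v = (-48, -24, -24).
Distance = |w × v| / |v| = √3456 / √32 ≈ 10.392.

10.392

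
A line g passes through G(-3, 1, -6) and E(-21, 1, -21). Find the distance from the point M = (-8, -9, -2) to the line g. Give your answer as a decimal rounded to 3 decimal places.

11.805

A direction vector for g is E − G = (-18, 0, -15).
Taking (-3, 1, -6) on g with direction v = (-18, 0, -15): w = M − (-3, 1, -6) = (-5, -10, 4), and w × v = (150, -147, -180).
Distance = |w × v| / |v| = √76509 / √549 ≈ 11.805.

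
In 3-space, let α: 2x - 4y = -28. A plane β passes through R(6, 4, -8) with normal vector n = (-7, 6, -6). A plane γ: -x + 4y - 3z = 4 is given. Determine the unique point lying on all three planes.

(-6, 4, 6)

β: n·r = n·R gives -7x + 6y - 6z = 30.
Solving the 3×3 linear system 2x - 4y = -28, -7x + 6y - 6z = 30, -x + 4y - 3z = 4 (e.g. by elimination or Cramer's rule, determinant = 72) gives (-6, 4, 6).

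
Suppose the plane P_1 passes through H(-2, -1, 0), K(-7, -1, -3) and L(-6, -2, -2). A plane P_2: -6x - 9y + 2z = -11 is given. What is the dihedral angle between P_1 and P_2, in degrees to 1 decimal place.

81.5

HK = (-5, 0, -3), HL = (-4, -1, -2); a normal to P_1 is HK × HL = (-3, 2, 5).
Using H: P_1 has equation -3x + 2y + 5z = 4.
cos θ = |n₁·n₂| / (|n₁||n₂|) = |10| / (√38 · √121).
θ = arccos(0.14747) ≈ 81.5°.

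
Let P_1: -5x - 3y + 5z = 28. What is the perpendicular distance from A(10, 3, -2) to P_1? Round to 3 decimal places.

n·A − d = (-5)·(10) + (-3)·(3) + (5)·(-2) − 28 = -97; |n| = √59.
Distance = |-97| / √59 = 97/√59 ≈ 12.628.

12.628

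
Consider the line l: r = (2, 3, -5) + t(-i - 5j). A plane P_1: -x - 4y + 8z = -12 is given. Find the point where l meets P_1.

Substitute r = (2, 3, -5) + t(-1, -5, 0) into the plane: -54 + 21t = -12, so t = 2.
Intersection: (2, 3, -5) + 2·(-1, -5, 0) = (0, -7, -5).

(0, -7, -5)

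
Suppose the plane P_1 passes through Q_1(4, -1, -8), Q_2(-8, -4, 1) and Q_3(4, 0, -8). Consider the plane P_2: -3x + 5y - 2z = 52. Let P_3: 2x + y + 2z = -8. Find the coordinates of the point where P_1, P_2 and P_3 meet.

(-8, 6, 1)

Q_1Q_2 = (-12, -3, 9), Q_1Q_3 = (0, 1, 0); a normal to P_1 is Q_1Q_2 × Q_1Q_3 = (-9, 0, -12).
Using Q_1: P_1 has equation -9x - 12z = 60.
Solving the 3×3 linear system -9x - 12z = 60, -3x + 5y - 2z = 52, 2x + y + 2z = -8 (e.g. by elimination or Cramer's rule, determinant = 48) gives (-8, 6, 1).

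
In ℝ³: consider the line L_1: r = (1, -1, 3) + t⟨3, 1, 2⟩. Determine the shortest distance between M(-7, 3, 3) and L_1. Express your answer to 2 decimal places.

Taking (1, -1, 3) on L_1 with direction v = (3, 1, 2): w = M − (1, -1, 3) = (-8, 4, 0), and w × v = (8, 16, -20).
Distance = |w × v| / |v| = √720 / √14 ≈ 7.17.

7.17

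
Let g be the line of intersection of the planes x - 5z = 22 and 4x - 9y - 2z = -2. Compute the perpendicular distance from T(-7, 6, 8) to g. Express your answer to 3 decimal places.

14.838

Direction of g: (1, 0, -5) × (4, -9, -2) = (-45, -18, -9).
A point on g: solving the two plane equations with x = -8 gives (-8, -2, -6).
Taking (-8, -2, -6) on g with direction v = (-45, -18, -9): w = T − (-8, -2, -6) = (1, 8, 14), and w × v = (180, -621, 342).
Distance = |w × v| / |v| = √535005 / √2430 ≈ 14.838.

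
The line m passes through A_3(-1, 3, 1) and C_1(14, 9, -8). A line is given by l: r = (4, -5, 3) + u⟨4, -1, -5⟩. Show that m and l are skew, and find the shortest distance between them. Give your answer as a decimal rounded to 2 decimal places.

8.66

A direction vector for m is C_1 − A_3 = (15, 6, -9).
Common perpendicular direction n = (15, 6, -9) × (4, -1, -5) = (-39, 39, -39).
With w = (4, -5, 3) − (-1, 3, 1) = (5, -8, 2), w · n = -585.
Since n ≠ 0 the lines are not parallel, and w · n = -585 ≠ 0 so they do not intersect; hence they are skew.
Distance = |w · n| / |n| = |-585| / √4563 ≈ 8.66.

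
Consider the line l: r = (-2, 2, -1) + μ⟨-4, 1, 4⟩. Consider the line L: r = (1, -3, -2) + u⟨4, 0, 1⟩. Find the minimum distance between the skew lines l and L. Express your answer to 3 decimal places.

Common perpendicular direction n = (-4, 1, 4) × (4, 0, 1) = (1, 20, -4).
With w = (1, -3, -2) − (-2, 2, -1) = (3, -5, -1), w · n = -93.
Distance = |w · n| / |n| = |-93| / √417 ≈ 4.554.

4.554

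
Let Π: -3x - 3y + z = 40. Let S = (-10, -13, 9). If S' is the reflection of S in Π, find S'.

(2, -1, 5)

λ = (n·S − d)/|n|² = (78 − 40)/19 = 2.
Reflection = S − 2λn = (-10, -13, 9) − 4·(-3, -3, 1) = (2, -1, 5).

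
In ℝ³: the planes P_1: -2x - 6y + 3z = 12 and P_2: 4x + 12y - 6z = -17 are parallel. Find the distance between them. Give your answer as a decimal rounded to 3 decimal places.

Rescale P_2 by 1/(-2): -2x - 6y + 3z = 17/2. Then distance = |12 − (17/2)| / √49 ≈ 0.500.

0.500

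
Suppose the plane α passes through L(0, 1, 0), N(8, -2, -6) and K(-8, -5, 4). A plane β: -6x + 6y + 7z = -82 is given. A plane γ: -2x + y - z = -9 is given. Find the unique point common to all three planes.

LN = (8, -3, -6), LK = (-8, -6, 4); a normal to α is LN × LK = (-48, 16, -72).
Using L: α has equation -48x + 16y - 72z = 16.
Solving the 3×3 linear system -48x + 16y - 72z = 16, -6x + 6y + 7z = -82, -2x + y - z = -9 (e.g. by elimination or Cramer's rule, determinant = -128) gives (4, -5, -4).

(4, -5, -4)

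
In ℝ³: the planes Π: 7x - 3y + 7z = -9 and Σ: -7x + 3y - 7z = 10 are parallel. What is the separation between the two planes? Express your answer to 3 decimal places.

Rescale Σ by 1/(-1): 7x - 3y + 7z = -10. Then distance = |-9 − (-10)| / √107 ≈ 0.097.

0.097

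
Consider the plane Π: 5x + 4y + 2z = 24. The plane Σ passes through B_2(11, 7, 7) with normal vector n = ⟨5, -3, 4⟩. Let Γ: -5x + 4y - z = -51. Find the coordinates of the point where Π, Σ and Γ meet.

(6, -4, 5)

Σ: n·r = n·B_2 gives 5x - 3y + 4z = 62.
Solving the 3×3 linear system 5x + 4y + 2z = 24, 5x - 3y + 4z = 62, -5x + 4y - z = -51 (e.g. by elimination or Cramer's rule, determinant = -115) gives (6, -4, 5).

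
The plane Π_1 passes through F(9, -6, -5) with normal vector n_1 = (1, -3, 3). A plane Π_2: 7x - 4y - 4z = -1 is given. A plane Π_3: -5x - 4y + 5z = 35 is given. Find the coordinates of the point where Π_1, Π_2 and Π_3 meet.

(-3, -5, 0)

Π_1: n_1·r = n_1·F gives x - 3y + 3z = 12.
Solving the 3×3 linear system x - 3y + 3z = 12, 7x - 4y - 4z = -1, -5x - 4y + 5z = 35 (e.g. by elimination or Cramer's rule, determinant = -135) gives (-3, -5, 0).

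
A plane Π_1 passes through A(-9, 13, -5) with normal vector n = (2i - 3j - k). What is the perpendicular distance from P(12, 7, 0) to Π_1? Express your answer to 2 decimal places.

14.70

Π_1: n·r = n·A gives 2x - 3y - z = -52.
n·P − d = (2)·(12) + (-3)·(7) + (-1)·(0) − (-52) = 55; |n| = √14.
Distance = |55| / √14 = 55/√14 ≈ 14.70.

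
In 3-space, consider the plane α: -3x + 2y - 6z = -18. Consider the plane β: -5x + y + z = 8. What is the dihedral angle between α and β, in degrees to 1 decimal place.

cos θ = |n₁·n₂| / (|n₁||n₂|) = |11| / (√49 · √27).
θ = arccos(0.30242) ≈ 72.4°.

72.4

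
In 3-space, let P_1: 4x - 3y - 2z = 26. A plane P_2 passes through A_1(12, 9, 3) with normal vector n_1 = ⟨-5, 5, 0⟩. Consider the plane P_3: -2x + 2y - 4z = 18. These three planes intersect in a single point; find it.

P_2: n_1·r = n_1·A_1 gives -5x + 5y = -15.
Solving the 3×3 linear system 4x - 3y - 2z = 26, -5x + 5y = -15, -2x + 2y - 4z = 18 (e.g. by elimination or Cramer's rule, determinant = -20) gives (5, 2, -6).

(5, 2, -6)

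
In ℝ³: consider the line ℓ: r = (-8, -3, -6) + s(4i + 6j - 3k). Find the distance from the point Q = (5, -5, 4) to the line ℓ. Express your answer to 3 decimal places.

16.473

Taking (-8, -3, -6) on ℓ with direction v = (4, 6, -3): w = Q − (-8, -3, -6) = (13, -2, 10), and w × v = (-54, 79, 86).
Distance = |w × v| / |v| = √16553 / √61 ≈ 16.473.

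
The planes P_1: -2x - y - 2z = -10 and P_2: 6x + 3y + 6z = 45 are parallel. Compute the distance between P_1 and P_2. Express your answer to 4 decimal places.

Rescale P_2 by 1/(-3): -2x - y - 2z = -15. Then distance = |-10 − (-15)| / √9 ≈ 1.6667.

1.6667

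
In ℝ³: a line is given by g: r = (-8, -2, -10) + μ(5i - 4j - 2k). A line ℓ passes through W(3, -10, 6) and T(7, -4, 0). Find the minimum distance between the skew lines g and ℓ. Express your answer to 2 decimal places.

15.32

A direction vector for ℓ is T − W = (4, 6, -6).
Common perpendicular direction n = (5, -4, -2) × (4, 6, -6) = (36, 22, 46).
With w = (3, -10, 6) − (-8, -2, -10) = (11, -8, 16), w · n = 956.
Distance = |w · n| / |n| = |956| / √3896 ≈ 15.32.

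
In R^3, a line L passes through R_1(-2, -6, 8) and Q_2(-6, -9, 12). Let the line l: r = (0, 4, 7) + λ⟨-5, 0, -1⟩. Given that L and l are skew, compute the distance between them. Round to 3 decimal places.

A direction vector for L is Q_2 − R_1 = (-4, -3, 4).
Common perpendicular direction n = (-4, -3, 4) × (-5, 0, -1) = (3, -24, -15).
With w = (0, 4, 7) − (-2, -6, 8) = (2, 10, -1), w · n = -219.
Distance = |w · n| / |n| = |-219| / √810 ≈ 7.695.

7.695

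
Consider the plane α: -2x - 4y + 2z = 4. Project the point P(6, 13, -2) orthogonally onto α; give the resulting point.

(0, 1, 4)

Foot = P − λn with λ = (n·P − d)/|n|² = (-68 − 4)/24 = -3.
Foot = (6, 13, -2) − (-3)·(-2, -4, 2) = (0, 1, 4).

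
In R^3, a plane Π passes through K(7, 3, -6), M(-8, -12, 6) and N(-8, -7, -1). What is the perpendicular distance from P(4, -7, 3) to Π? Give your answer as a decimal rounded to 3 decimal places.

KM = (-15, -15, 12), KN = (-15, -10, 5); a normal to Π is KM × KN = (45, -105, -75).
Using K: Π has equation 45x - 105y - 75z = 450.
n·P − d = (45)·(4) + (-105)·(-7) + (-75)·(3) − 450 = 240; |n| = √18675.
Distance = |240| / √18675 = 240/√18675 ≈ 1.756.

1.756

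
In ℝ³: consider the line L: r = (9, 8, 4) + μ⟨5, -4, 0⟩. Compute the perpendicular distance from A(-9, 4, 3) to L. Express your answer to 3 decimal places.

14.403

Taking (9, 8, 4) on L with direction v = (5, -4, 0): w = A − (9, 8, 4) = (-18, -4, -1), and w × v = (-4, -5, 92).
Distance = |w × v| / |v| = √8505 / √41 ≈ 14.403.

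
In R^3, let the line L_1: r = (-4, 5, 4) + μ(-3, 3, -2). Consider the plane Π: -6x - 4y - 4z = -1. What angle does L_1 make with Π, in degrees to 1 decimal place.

21.2

sin θ = |n·v| / (|n||v|) = |14| / (√68 · √22) = 0.36196.
θ ≈ 21.2°.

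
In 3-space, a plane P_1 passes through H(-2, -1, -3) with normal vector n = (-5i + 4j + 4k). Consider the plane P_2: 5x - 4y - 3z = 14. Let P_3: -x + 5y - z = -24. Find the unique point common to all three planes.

P_1: n·r = n·H gives -5x + 4y + 4z = -6.
Solving the 3×3 linear system -5x + 4y + 4z = -6, 5x - 4y - 3z = 14, -x + 5y - z = -24 (e.g. by elimination or Cramer's rule, determinant = 21) gives (6, -2, 8).

(6, -2, 8)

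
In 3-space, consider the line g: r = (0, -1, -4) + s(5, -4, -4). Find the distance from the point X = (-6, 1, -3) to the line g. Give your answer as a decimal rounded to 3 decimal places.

3.171

Taking (0, -1, -4) on g with direction v = (5, -4, -4): w = X − (0, -1, -4) = (-6, 2, 1), and w × v = (-4, -19, 14).
Distance = |w × v| / |v| = √573 / √57 ≈ 3.171.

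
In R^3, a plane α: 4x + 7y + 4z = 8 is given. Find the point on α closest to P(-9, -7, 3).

Foot = P − λn with λ = (n·P − d)/|n|² = (-73 − 8)/81 = -1.
Foot = (-9, -7, 3) − (-1)·(4, 7, 4) = (-5, 0, 7).

(-5, 0, 7)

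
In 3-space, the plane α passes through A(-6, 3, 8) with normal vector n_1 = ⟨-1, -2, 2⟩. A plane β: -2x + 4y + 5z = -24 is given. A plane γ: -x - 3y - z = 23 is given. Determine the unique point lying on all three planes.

α: n_1·r = n_1·A gives -x - 2y + 2z = 16.
Solving the 3×3 linear system -x - 2y + 2z = 16, -2x + 4y + 5z = -24, -x - 3y - z = 23 (e.g. by elimination or Cramer's rule, determinant = 23) gives (-2, -7, 0).

(-2, -7, 0)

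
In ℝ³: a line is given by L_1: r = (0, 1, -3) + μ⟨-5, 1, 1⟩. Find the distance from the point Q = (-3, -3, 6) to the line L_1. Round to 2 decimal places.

Taking (0, 1, -3) on L_1 with direction v = (-5, 1, 1): w = Q − (0, 1, -3) = (-3, -4, 9), and w × v = (-13, -42, -23).
Distance = |w × v| / |v| = √2462 / √27 ≈ 9.55.

9.55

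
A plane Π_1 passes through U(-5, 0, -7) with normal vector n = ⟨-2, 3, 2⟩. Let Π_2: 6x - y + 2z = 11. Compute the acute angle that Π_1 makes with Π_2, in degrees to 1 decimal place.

65.4

Π_1: n·r = n·U gives -2x + 3y + 2z = -4.
cos θ = |n₁·n₂| / (|n₁||n₂|) = |-11| / (√17 · √41).
θ = arccos(0.41665) ≈ 65.4°.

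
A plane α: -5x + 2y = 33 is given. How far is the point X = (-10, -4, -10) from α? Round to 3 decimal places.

1.671

n·X − d = (-5)·(-10) + (2)·(-4) + (0)·(-10) − 33 = 9; |n| = √29.
Distance = |9| / √29 = 9/√29 ≈ 1.671.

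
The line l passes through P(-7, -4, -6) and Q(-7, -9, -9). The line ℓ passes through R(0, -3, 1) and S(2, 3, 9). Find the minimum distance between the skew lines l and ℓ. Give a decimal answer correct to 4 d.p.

A direction vector for l is Q − P = (0, -5, -3).
A direction vector for ℓ is S − R = (2, 6, 8).
Common perpendicular direction n = (0, -5, -3) × (2, 6, 8) = (-22, -6, 10).
With w = (0, -3, 1) − (-7, -4, -6) = (7, 1, 7), w · n = -90.
Distance = |w · n| / |n| = |-90| / √620 ≈ 3.6145.

3.6145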